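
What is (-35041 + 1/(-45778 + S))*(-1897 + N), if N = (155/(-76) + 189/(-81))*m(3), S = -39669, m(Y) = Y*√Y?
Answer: 5679899378216/85447 + 746291470754*√3/1623493 ≈ 6.7269e+7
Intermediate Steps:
m(Y) = Y^(3/2)
N = -997*√3/76 (N = (155/(-76) + 189/(-81))*3^(3/2) = (155*(-1/76) + 189*(-1/81))*(3*√3) = (-155/76 - 7/3)*(3*√3) = -997*√3/76 ≈ -22.722)
(-35041 + 1/(-45778 + S))*(-1897 + N) = (-35041 + 1/(-45778 - 39669))*(-1897 - 997*√3/76) = (-35041 + 1/(-85447))*(-1897 - 997*√3/76) = (-35041 - 1/85447)*(-1897 - 997*√3/76) = -2994148328*(-1897 - 997*√3/76)/85447 = 5679899378216/85447 + 746291470754*√3/1623493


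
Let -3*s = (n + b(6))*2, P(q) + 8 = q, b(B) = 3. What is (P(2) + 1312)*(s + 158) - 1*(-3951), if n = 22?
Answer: 565597/3 ≈ 1.8853e+5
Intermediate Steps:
P(q) = -8 + q
s = -50/3 (s = -(22 + 3)*2/3 = -25*2/3 = -⅓*50 = -50/3 ≈ -16.667)
(P(2) + 1312)*(s + 158) - 1*(-3951) = ((-8 + 2) + 1312)*(-50/3 + 158) - 1*(-3951) = (-6 + 1312)*(424/3) + 3951 = 1306*(424/3) + 3951 = 553744/3 + 3951 = 565597/3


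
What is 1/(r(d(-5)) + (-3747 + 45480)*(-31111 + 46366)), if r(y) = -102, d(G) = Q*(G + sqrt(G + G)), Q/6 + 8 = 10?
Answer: 1/636636813 ≈ 1.5708e-9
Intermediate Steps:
Q = 12 (Q = -48 + 6*10 = -48 + 60 = 12)
d(G) = 12*G + 12*sqrt(2)*sqrt(G) (d(G) = 12*(G + sqrt(G + G)) = 12*(G + sqrt(2*G)) = 12*(G + sqrt(2)*sqrt(G)) = 12*G + 12*sqrt(2)*sqrt(G))
1/(r(d(-5)) + (-3747 + 45480)*(-31111 + 46366)) = 1/(-102 + (-3747 + 45480)*(-31111 + 46366)) = 1/(-102 + 41733*15255) = 1/(-102 + 636636915) = 1/636636813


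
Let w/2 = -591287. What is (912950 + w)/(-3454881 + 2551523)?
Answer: 134812/451679 ≈ 0.29847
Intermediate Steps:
w = -1182574 (w = 2*(-591287) = -1182574)
(912950 + w)/(-3454881 + 2551523) = (912950 - 1182574)/(-3454881 + 2551523) = -269624/(-903358) = -269624*(-1/903358) = 134812/451679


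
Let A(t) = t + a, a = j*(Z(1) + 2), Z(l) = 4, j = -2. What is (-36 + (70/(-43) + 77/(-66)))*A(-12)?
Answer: 40036/43 ≈ 931.07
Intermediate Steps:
a = -12 (a = -2*(4 + 2) = -2*6 = -12)
A(t) = -12 + t (A(t) = t - 12 = -12 + t)
(-36 + (70/(-43) + 77/(-66)))*A(-12) = (-36 + (70/(-43) + 77/(-66)))*(-12 - 12) = (-36 + (70*(-1/43) + 77*(-1/66)))*(-24) = (-36 + (-70/43 - 7/6))*(-24) = (-36 - 721/258)*(-24) = -10009/258*(-24) = 40036/43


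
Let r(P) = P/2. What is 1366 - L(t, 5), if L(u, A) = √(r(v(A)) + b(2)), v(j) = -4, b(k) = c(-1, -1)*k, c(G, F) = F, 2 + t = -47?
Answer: 1366 - 2*I ≈ 1366.0 - 2.0*I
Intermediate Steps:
t = -49 (t = -2 - 47 = -49)
b(k) = -k
r(P) = P/2 (r(P) = P*(½) = P/2)
L(u, A) = 2*I (L(u, A) = √((½)*(-4) - 1*2) = √(-2 - 2) = √(-4) = 2*I)
1366 - L(t, 5) = 1366 - 2*I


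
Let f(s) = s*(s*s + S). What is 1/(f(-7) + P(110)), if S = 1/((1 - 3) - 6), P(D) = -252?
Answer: -8/4753 ≈ -0.0016831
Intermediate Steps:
S = -⅛ (S = 1/(-2 - 6) = 1/(-8) = -⅛ ≈ -0.12500)
f(s) = s*(-⅛ + s²) (f(s) = s*(s*s - ⅛) = s*(s² - ⅛) = s*(-⅛ + s²))
1/(f(-7) + P(110)) = 1/(((-7)³ - ⅛*(-7)) - 252) = 1/((-343 + 7/8) - 252) = 1/(-2737/8 - 252) = 1/(-4753/8) = -8/4753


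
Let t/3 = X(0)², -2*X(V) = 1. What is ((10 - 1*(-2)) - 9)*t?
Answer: 9/4 ≈ 2.2500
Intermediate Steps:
X(V) = -½ (X(V) = -½*1 = -½)
t = ¾ (t = 3*(-½)² = 3*(¼) = ¾ ≈ 0.75000)
((10 - 1*(-2)) - 9)*t = ((10 - 1*(-2)) - 9)*(¾) = ((10 + 2) - 9)*(¾) = (12 - 9)*(¾) = 3*(¾) = 9/4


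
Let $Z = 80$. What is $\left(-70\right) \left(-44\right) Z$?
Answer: $246400$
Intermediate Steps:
$\left(-70\right) \left(-44\right) Z = \left(-70\right) \left(-44\right) 80 = 3080 \cdot 80 = 246400$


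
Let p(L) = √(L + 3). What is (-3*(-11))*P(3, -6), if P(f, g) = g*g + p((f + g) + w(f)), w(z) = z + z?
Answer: 1188 + 33*√6 ≈ 1268.8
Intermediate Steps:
w(z) = 2*z
p(L) = √(3 + L)
P(f, g) = g² + √(3 + g + 3*f) (P(f, g) = g*g + √(3 + ((f + g) + 2*f)) = g² + √(3 + (g + 3*f)) = g² + √(3 + g + 3*f))
(-3*(-11))*P(3, -6) = (-3*(-11))*((-6)² + √(3 - 6 + 3*3)) = 33*(36 + √(3 - 6 + 9)) = 33*(36 + √6) = 1188 + 33*√6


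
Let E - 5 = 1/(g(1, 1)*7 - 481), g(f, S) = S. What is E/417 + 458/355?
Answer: 91368359/70168590 ≈ 1.3021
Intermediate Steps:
E = 2369/474 (E = 5 + 1/(1*7 - 481) = 5 + 1/(7 - 481) = 5 + 1/(-474) = 5 - 1/474 = 2369/474 ≈ 4.9979)
E/417 + 458/355 = (2369/474)/417 + 458/355 = (2369/474)*(1/417) + 458*(1/355) = 2369/197658 + 458/355 = 91368359/70168590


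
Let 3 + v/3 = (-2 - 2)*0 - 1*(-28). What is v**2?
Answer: 5625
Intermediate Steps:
v = 75 (v = -9 + 3*((-2 - 2)*0 - 1*(-28)) = -9 + 3*(-4*0 + 28) = -9 + 3*(0 + 28) = -9 + 3*28 = -9 + 84 = 75)
v**2 = 75**2 = 5625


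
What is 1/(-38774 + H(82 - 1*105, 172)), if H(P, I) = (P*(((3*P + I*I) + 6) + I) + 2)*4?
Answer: -1/2770522 ≈ -3.6094e-7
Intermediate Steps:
H(P, I) = 8 + 4*P*(6 + I + I**2 + 3*P) (H(P, I) = (P*(((3*P + I**2) + 6) + I) + 2)*4 = (P*(((I**2 + 3*P) + 6) + I) + 2)*4 = (P*((6 + I**2 + 3*P) + I) + 2)*4 = (P*(6 + I + I**2 + 3*P) + 2)*4 = (2 + P*(6 + I + I**2 + 3*P))*4 = 8 + 4*P*(6 + I + I**2 + 3*P))
1/(-38774 + H(82 - 1*105, 172)) = 1/(-38774 + (8 + 12*(82 - 1*105)**2 + 24*(82 - 1*105) + 4*172*(82 - 1*105) + 4*(82 - 1*105)*172**2)) = 1/(-38774 + (8 + 12*(82 - 105)**2 + 24*(82 - 105) + 4*172*(82 - 105) + 4*(82 - 105)*29584)) = 1/(-38774 + (8 + 12*(-23)**2 + 24*(-23) + 4*172*(-23) + 4*(-23)*29584)) = 1/(-38774 + (8 + 12*529 - 552 - 15824 - 2721728)) = 1/(-38774 + (8 + 6348 - 552 - 15824 - 2721728)) = 1/(-38774 - 2731748) = 1/(-2770522) = -1/2770522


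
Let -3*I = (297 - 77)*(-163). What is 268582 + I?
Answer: 841606/3 ≈ 2.8054e+5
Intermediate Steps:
I = 35860/3 (I = -(297 - 77)*(-163)/3 = -220*(-163)/3 = -1/3*(-35860) = 35860/3 ≈ 11953.)
268582 + I = 268582 + 35860/3 = 841606/3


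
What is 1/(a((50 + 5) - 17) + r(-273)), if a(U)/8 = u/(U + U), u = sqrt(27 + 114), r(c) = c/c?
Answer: -361/203 + 38*sqrt(141)/203 ≈ 0.44446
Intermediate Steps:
r(c) = 1
u = sqrt(141) ≈ 11.874
a(U) = 4*sqrt(141)/U (a(U) = 8*(sqrt(141)/(U + U)) = 8*(sqrt(141)/((2*U))) = 8*(sqrt(141)*(1/(2*U))) = 8*(sqrt(141)/(2*U)) = 4*sqrt(141)/U)
1/(a((50 + 5) - 17) + r(-273)) = 1/(4*sqrt(141)/((50 + 5) - 17) + 1) = 1/(4*sqrt(141)/(55 - 17) + 1) = 1/(4*sqrt(141)/38 + 1) = 1/(4*sqrt(141)*(1/38) + 1) = 1/(2*sqrt(141)/19 + 1) = 1/(1 + 2*sqrt(141)/19)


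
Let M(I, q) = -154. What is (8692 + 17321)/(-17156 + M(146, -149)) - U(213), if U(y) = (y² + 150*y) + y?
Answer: -447368311/5770 ≈ -77534.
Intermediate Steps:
U(y) = y² + 151*y
(8692 + 17321)/(-17156 + M(146, -149)) - U(213) = (8692 + 17321)/(-17156 - 154) - 213*(151 + 213) = 26013/(-17310) - 213*364 = 26013*(-1/17310) - 1*77532 = -8671/5770 - 77532 = -447368311/5770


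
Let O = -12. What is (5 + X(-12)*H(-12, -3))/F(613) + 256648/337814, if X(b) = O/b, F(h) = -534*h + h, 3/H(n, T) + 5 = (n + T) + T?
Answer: 964306042924/1269296749669 ≈ 0.75972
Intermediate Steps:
H(n, T) = 3/(-5 + n + 2*T) (H(n, T) = 3/(-5 + ((n + T) + T)) = 3/(-5 + ((T + n) + T)) = 3/(-5 + (n + 2*T)) = 3/(-5 + n + 2*T))
F(h) = -533*h
X(b) = -12/b
(5 + X(-12)*H(-12, -3))/F(613) + 256648/337814 = (5 + (-12/(-12))*(3/(-5 - 12 + 2*(-3))))/((-533*613)) + 256648/337814 = (5 + (-12*(-1/12))*(3/(-5 - 12 - 6)))/(-326729) + 256648*(1/337814) = (5 + 1*(3/(-23)))*(-1/326729) + 128324/168907 = (5 + 1*(3*(-1/23)))*(-1/326729) + 128324/168907 = (5 + 1*(-3/23))*(-1/326729) + 128324/168907 = (5 - 3/23)*(-1/326729) + 128324/168907 = (112/23)*(-1/326729) + 128324/168907 = -112/7514767 + 128324/168907 = 964306042924/1269296749669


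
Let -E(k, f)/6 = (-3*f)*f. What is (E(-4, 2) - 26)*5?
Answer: 230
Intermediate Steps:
E(k, f) = 18*f² (E(k, f) = -6*(-3*f)*f = -(-18)*f² = 18*f²)
(E(-4, 2) - 26)*5 = (18*2² - 26)*5 = (18*4 - 26)*5 = (72 - 26)*5 = 46*5 = 230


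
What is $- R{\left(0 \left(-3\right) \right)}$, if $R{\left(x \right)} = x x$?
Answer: $0$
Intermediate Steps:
$R{\left(x \right)} = x^{2}$
$- R{\left(0 \left(-3\right) \right)} = - \left(0 \left(-3\right)\right)^{2} = - 0^{2} = \left(-1\right) 0 = 0$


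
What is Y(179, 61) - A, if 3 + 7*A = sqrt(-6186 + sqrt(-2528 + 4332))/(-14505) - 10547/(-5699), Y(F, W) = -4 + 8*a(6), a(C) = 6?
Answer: 1761842/39893 + sqrt(-6186 + 2*sqrt(451))/101535 ≈ 44.164 + 0.00077196*I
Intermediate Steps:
Y(F, W) = 44 (Y(F, W) = -4 + 8*6 = -4 + 48 = 44)
A = -6550/39893 - sqrt(-6186 + 2*sqrt(451))/101535 (A = -3/7 + (sqrt(-6186 + sqrt(-2528 + 4332))/(-14505) - 10547/(-5699))/7 = -3/7 + (sqrt(-6186 + sqrt(1804))*(-1/14505) - 10547*(-1/5699))/7 = -3/7 + (sqrt(-6186 + 2*sqrt(451))*(-1/14505) + 10547/5699)/7 = -3/7 + (-sqrt(-6186 + 2*sqrt(451))/14505 + 10547/5699)/7 = -3/7 + (10547/5699 - sqrt(-6186 + 2*sqrt(451))/14505)/7 = -3/7 + (10547/39893 - sqrt(-6186 + 2*sqrt(451))/101535) = -6550/39893 - sqrt(-6186 + 2*sqrt(451))/101535 ≈ -0.16419 - 0.00077196*I)
Y(179, 61) - A = 44 - (-6550/39893 - I*sqrt(6186 - 2*sqrt(451))/101535) = 44 + (6550/39893 + I*sqrt(6186 - 2*sqrt(451))/101535) = 1761842/39893 + I*sqrt(6186 - 2*sqrt(451))/101535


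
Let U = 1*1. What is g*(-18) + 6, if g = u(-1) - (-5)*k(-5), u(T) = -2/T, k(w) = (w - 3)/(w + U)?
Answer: -210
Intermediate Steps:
U = 1
k(w) = (-3 + w)/(1 + w) (k(w) = (w - 3)/(w + 1) = (-3 + w)/(1 + w))
g = 12 (g = -2/(-1) - (-5)*(-3 - 5)/(1 - 5) = -2*(-1) - (-5)*-8/(-4) = 2 - (-5)*(-¼*(-8)) = 2 - (-5)*2 = 2 - 1*(-10) = 2 + 10 = 12)
g*(-18) + 6 = 12*(-18) + 6 = -216 + 6 = -210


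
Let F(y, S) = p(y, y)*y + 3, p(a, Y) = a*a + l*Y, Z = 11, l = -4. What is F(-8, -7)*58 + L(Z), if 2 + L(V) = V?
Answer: -44361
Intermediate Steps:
L(V) = -2 + V
p(a, Y) = a² - 4*Y (p(a, Y) = a*a - 4*Y = a² - 4*Y)
F(y, S) = 3 + y*(y² - 4*y) (F(y, S) = (y² - 4*y)*y + 3 = y*(y² - 4*y) + 3 = 3 + y*(y² - 4*y))
F(-8, -7)*58 + L(Z) = (3 + (-8)²*(-4 - 8))*58 + (-2 + 11) = (3 + 64*(-12))*58 + 9 = (3 - 768)*58 + 9 = -765*58 + 9 = -44370 + 9 = -44361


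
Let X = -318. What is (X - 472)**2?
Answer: 624100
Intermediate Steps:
(X - 472)**2 = (-318 - 472)**2 = (-790)**2 = 624100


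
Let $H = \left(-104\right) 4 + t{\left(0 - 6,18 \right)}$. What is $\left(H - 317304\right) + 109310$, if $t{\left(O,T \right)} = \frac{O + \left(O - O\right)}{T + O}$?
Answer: $- \frac{416821}{2} \approx -2.0841 \cdot 10^{5}$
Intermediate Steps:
$t{\left(O,T \right)} = \frac{O}{O + T}$ ($t{\left(O,T \right)} = \frac{O + 0}{O + T} = \frac{O}{O + T}$)
$H = - \frac{833}{2}$ ($H = \left(-104\right) 4 + \frac{0 - 6}{\left(0 - 6\right) + 18} = -416 - \frac{6}{-6 + 18} = -416 - \frac{6}{12} = -416 - \frac{1}{2} = - \frac{833}{2} \approx -416.5$)
$\left(H - 317304\right) + 109310 = \left(- \frac{833}{2} - 317304\right) + 109310 = - \frac{635441}{2} + 109310 = - \frac{416821}{2}$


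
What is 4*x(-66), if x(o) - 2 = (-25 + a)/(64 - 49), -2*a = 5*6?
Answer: -8/3 ≈ -2.6667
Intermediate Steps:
a = -15 (a = -5*6/2 = -1/2*30 = -15)
x(o) = -2/3 (x(o) = 2 + (-25 - 15)/(64 - 49) = 2 - 40/15 = 2 - 40*1/15 = 2 - 8/3 = -2/3)
4*x(-66) = 4*(-2/3) = -8/3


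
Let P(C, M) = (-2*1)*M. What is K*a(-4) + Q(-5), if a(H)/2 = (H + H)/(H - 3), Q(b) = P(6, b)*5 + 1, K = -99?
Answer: -1227/7 ≈ -175.29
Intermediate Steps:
P(C, M) = -2*M
Q(b) = 1 - 10*b (Q(b) = -2*b*5 + 1 = -10*b + 1 = 1 - 10*b)
a(H) = 4*H/(-3 + H) (a(H) = 2*((H + H)/(H - 3)) = 2*((2*H)/(-3 + H)) = 2*(2*H/(-3 + H)) = 4*H/(-3 + H))
K*a(-4) + Q(-5) = -396*(-4)/(-3 - 4) + (1 - 10*(-5)) = -396*(-4)/(-7) + (1 + 50) = -396*(-4)*(-1)/7 + 51 = -99*16/7 + 51 = -1584/7 + 51 = -1227/7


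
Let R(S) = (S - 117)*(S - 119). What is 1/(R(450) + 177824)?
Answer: 1/288047 ≈ 3.4717e-6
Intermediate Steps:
R(S) = (-119 + S)*(-117 + S) (R(S) = (-117 + S)*(-119 + S) = (-119 + S)*(-117 + S))
1/(R(450) + 177824) = 1/((13923 + 450**2 - 236*450) + 177824) = 1/((13923 + 202500 - 106200) + 177824) = 1/(110223 + 177824) = 1/288047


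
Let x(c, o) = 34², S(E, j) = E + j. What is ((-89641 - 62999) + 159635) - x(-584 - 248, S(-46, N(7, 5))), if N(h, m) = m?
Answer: 5839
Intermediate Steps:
x(c, o) = 1156
((-89641 - 62999) + 159635) - x(-584 - 248, S(-46, N(7, 5))) = ((-89641 - 62999) + 159635) - 1*1156 = (-152640 + 159635) - 1156 = 6995 - 1156 = 5839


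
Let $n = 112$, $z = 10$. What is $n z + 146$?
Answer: $1266$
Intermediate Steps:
$n z + 146 = 112 \cdot 10 + 146 = 1120 + 146 = 1266$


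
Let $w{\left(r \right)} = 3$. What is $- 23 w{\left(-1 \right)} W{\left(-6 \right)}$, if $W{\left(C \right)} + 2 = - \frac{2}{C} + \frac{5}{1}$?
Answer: $-230$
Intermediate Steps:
$W{\left(C \right)} = 3 - \frac{2}{C}$ ($W{\left(C \right)} = -2 + \left(- \frac{2}{C} + \frac{5}{1}\right) = -2 + \left(- \frac{2}{C} + 5 \cdot 1\right) = -2 + \left(- \frac{2}{C} + 5\right) = -2 + \left(5 - \frac{2}{C}\right) = 3 - \frac{2}{C}$)
$- 23 w{\left(-1 \right)} W{\left(-6 \right)} = \left(-23\right) 3 \left(3 - \frac{2}{-6}\right) = - 69 \left(3 - - \frac{1}{3}\right) = - 69 \left(3 + \frac{1}{3}\right) = \left(-69\right) \frac{10}{3} = -230$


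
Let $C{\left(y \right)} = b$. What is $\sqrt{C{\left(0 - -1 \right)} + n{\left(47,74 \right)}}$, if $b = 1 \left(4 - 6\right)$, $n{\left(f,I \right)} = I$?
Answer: $6 \sqrt{2} \approx 8.4853$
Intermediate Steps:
$b = -2$ ($b = 1 \left(-2\right) = -2$)
$C{\left(y \right)} = -2$
$\sqrt{C{\left(0 - -1 \right)} + n{\left(47,74 \right)}} = \sqrt{-2 + 74} = \sqrt{72} = 6 \sqrt{2}$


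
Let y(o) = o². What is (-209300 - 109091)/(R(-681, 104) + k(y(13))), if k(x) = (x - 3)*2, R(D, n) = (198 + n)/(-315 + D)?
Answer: -158558718/165185 ≈ -959.89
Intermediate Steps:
R(D, n) = (198 + n)/(-315 + D)
k(x) = -6 + 2*x (k(x) = (-3 + x)*2 = -6 + 2*x)
(-209300 - 109091)/(R(-681, 104) + k(y(13))) = (-209300 - 109091)/((198 + 104)/(-315 - 681) + (-6 + 2*13²)) = -318391/(302/(-996) + (-6 + 2*169)) = -318391/(-1/996*302 + (-6 + 338)) = -318391/(-151/498 + 332) = -318391/165185/498 = -318391*498/165185 = -158558718/165185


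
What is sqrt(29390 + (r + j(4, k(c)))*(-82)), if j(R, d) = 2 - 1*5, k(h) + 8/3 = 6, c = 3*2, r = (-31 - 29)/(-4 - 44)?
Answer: 3*sqrt(13126)/2 ≈ 171.85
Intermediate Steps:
r = 5/4 (r = -60/(-48) = -60*(-1/48) = 5/4 ≈ 1.2500)
c = 6
k(h) = 10/3 (k(h) = -8/3 + 6 = 10/3)
j(R, d) = -3 (j(R, d) = 2 - 5 = -3)
sqrt(29390 + (r + j(4, k(c)))*(-82)) = sqrt(29390 + (5/4 - 3)*(-82)) = sqrt(29390 - 7/4*(-82)) = sqrt(29390 + 287/2) = sqrt(59067/2) = 3*sqrt(13126)/2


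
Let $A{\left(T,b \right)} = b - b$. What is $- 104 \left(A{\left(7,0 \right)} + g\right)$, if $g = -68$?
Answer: $7072$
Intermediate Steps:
$A{\left(T,b \right)} = 0$
$- 104 \left(A{\left(7,0 \right)} + g\right) = - 104 \left(0 - 68\right) = \left(-104\right) \left(-68\right) = 7072$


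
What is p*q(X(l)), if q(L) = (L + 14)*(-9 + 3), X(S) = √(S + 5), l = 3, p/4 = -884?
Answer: 297024 + 42432*√2 ≈ 3.5703e+5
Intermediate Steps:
p = -3536 (p = 4*(-884) = -3536)
X(S) = √(5 + S)
q(L) = -84 - 6*L (q(L) = (14 + L)*(-6) = -84 - 6*L)
p*q(X(l)) = -3536*(-84 - 6*√(5 + 3)) = -3536*(-84 - 12*√2) = 297024 + 42432*√2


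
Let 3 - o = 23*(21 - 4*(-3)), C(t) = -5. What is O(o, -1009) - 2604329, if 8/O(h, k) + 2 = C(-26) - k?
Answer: -1304768825/501 ≈ -2.6043e+6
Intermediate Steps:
o = -756 (o = 3 - 23*(21 - 4*(-3)) = 3 - 23*(21 + 12) = 3 - 23*33 = 3 - 1*759 = 3 - 759 = -756)
O(h, k) = 8/(-7 - k) (O(h, k) = 8/(-2 + (-5 - k)) = 8/(-7 - k))
O(o, -1009) - 2604329 = -8/(7 - 1009) - 2604329 = -8/(-1002) - 2604329 = -8*(-1/1002) - 2604329 = 4/501 - 2604329 = -1304768825/501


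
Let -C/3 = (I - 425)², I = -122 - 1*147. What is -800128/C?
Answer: 200032/361227 ≈ 0.55376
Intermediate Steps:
I = -269 (I = -122 - 147 = -269)
C = -1444908 (C = -3*(-269 - 425)² = -3*(-694)² = -3*481636 = -1444908)
-800128/C = -800128/(-1444908) = -800128*(-1/1444908) = 200032/361227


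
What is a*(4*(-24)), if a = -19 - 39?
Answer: 5568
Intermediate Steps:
a = -58
a*(4*(-24)) = -232*(-24) = -58*(-96) = 5568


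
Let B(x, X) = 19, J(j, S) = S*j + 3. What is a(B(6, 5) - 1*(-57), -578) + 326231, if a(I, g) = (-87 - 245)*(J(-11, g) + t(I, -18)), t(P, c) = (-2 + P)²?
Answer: -3603653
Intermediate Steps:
J(j, S) = 3 + S*j
a(I, g) = -996 - 332*(-2 + I)² + 3652*g (a(I, g) = (-87 - 245)*((3 + g*(-11)) + (-2 + I)²) = -332*((3 - 11*g) + (-2 + I)²) = -332*(3 + (-2 + I)² - 11*g) = -996 - 332*(-2 + I)² + 3652*g)
a(B(6, 5) - 1*(-57), -578) + 326231 = (-996 - 332*(-2 + (19 - 1*(-57)))² + 3652*(-578)) + 326231 = (-996 - 332*(-2 + (19 + 57))² - 2110856) + 326231 = (-996 - 332*(-2 + 76)² - 2110856) + 326231 = (-996 - 332*74² - 2110856) + 326231 = (-996 - 332*5476 - 2110856) + 326231 = (-996 - 1818032 - 2110856) + 326231 = -3929884 + 326231 = -3603653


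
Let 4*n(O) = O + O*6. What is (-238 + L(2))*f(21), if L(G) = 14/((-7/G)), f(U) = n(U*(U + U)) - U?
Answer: -368445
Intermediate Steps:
n(O) = 7*O/4 (n(O) = (O + O*6)/4 = (O + 6*O)/4 = (7*O)/4 = 7*O/4)
f(U) = -U + 7*U²/2 (f(U) = 7*(U*(U + U))/4 - U = 7*(U*(2*U))/4 - U = 7*(2*U²)/4 - U = 7*U²/2 - U = -U + 7*U²/2)
L(G) = -2*G (L(G) = 14*(-G/7) = -2*G)
(-238 + L(2))*f(21) = (-238 - 2*2)*((½)*21*(-2 + 7*21)) = (-238 - 4)*((½)*21*(-2 + 147)) = -121*21*145 = -242*3045/2 = -368445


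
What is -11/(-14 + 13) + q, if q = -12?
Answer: -1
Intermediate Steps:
-11/(-14 + 13) + q = -11/(-14 + 13) - 12 = -11/(-1) - 12 = -1*(-11) - 12 = 11 - 12 = -1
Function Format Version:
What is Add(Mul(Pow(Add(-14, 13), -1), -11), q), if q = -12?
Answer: -1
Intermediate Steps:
Add(Mul(Pow(Add(-14, 13), -1), -11), q) = Add(Mul(Pow(Add(-14, 13), -1), -11), -12) = Add(Mul(Pow(-1, -1), -11), -12) = Add(Mul(-1, -11), -12) = Add(11, -12) = -1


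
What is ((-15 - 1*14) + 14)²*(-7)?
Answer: -1575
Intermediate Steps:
((-15 - 1*14) + 14)²*(-7) = ((-15 - 14) + 14)²*(-7) = (-29 + 14)²*(-7) = (-15)²*(-7) = 225*(-7) = -1575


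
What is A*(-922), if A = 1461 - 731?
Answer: -673060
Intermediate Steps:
A = 730
A*(-922) = 730*(-922) = -673060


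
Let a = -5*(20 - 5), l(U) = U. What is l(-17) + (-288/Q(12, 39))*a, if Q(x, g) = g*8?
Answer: 679/13 ≈ 52.231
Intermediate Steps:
Q(x, g) = 8*g
a = -75 (a = -5*15 = -75)
l(-17) + (-288/Q(12, 39))*a = -17 - 288/(8*39)*(-75) = -17 - 288/312*(-75) = -17 - 288*1/312*(-75) = -17 - 12/13*(-75) = -17 + 900/13 = 679/13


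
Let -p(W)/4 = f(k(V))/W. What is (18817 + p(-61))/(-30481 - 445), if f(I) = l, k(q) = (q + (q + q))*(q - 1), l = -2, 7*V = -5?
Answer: -1147829/1886486 ≈ -0.60845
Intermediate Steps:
V = -5/7 (V = (⅐)*(-5) = -5/7 ≈ -0.71429)
k(q) = 3*q*(-1 + q) (k(q) = (q + 2*q)*(-1 + q) = (3*q)*(-1 + q) = 3*q*(-1 + q))
f(I) = -2
p(W) = 8/W (p(W) = -(-8)/W = 8/W)
(18817 + p(-61))/(-30481 - 445) = (18817 + 8/(-61))/(-30481 - 445) = (18817 + 8*(-1/61))/(-30926) = (18817 - 8/61)*(-1/30926) = (1147829/61)*(-1/30926) = -1147829/1886486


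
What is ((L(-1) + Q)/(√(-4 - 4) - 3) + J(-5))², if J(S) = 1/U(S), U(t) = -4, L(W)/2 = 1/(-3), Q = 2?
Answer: (300*√2 + 553*I)/(144*(I + 12*√2)) ≈ 0.1863 + 0.21531*I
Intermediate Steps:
L(W) = -⅔ (L(W) = 2/(-3) = 2*(-⅓) = -⅔)
J(S) = -¼ (J(S) = 1/(-4) = -¼)
((L(-1) + Q)/(√(-4 - 4) - 3) + J(-5))² = ((-⅔ + 2)/(√(-4 - 4) - 3) - ¼)² = (4/(3*(√(-8) - 3)) - ¼)² = (4/(3*(2*I*√2 - 3)) - ¼)² = (4/(3*(-3 + 2*I*√2)) - ¼)² = (-¼ + 4/(3*(-3 + 2*I*√2)))²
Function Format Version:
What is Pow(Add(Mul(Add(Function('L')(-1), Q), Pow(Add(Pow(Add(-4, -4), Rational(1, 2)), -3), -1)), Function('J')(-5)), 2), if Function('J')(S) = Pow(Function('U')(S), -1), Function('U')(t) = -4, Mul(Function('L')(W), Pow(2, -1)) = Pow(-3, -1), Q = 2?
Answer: Mul(Rational(1, 144), Pow(Add(I, Mul(12, Pow(2, Rational(1, 2)))), -1), Add(Mul(300, Pow(2, Rational(1, 2))), Mul(553, I))) ≈ Add(0.18630, Mul(0.21531, I))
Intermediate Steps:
Function('L')(W) = Rational(-2, 3) (Function('L')(W) = Mul(2, Pow(-3, -1)) = Mul(2, Rational(-1, 3)) = Rational(-2, 3))
Function('J')(S) = Rational(-1, 4) (Function('J')(S) = Pow(-4, -1) = Rational(-1, 4))
Pow(Add(Mul(Add(Function('L')(-1), Q), Pow(Add(Pow(Add(-4, -4), Rational(1, 2)), -3), -1)), Function('J')(-5)), 2) = Pow(Add(Mul(Add(Rational(-2, 3), 2), Pow(Add(Pow(Add(-4, -4), Rational(1, 2)), -3), -1)), Rational(-1, 4)), 2) = Pow(Add(Mul(Rational(4, 3), Pow(Add(Pow(-8, Rational(1, 2)), -3), -1)), Rational(-1, 4)), 2) = Pow(Add(Mul(Rational(4, 3), Pow(Add(Mul(2, I, Pow(2, Rational(1, 2))), -3), -1)), Rational(-1, 4)), 2) = Pow(Add(Mul(Rational(4, 3), Pow(Add(-3, Mul(2, I, Pow(2, Rational(1, 2)))), -1)), Rational(-1, 4)), 2) = Pow(Add(Rational(-1, 4), Mul(Rational(4, 3), Pow(Add(-3, Mul(2, I, Pow(2, Rational(1, 2)))), -1))), 2)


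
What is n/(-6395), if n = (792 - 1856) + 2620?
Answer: -1556/6395 ≈ -0.24331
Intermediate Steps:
n = 1556 (n = -1064 + 2620 = 1556)
n/(-6395) = 1556/(-6395) = 1556*(-1/6395) = -1556/6395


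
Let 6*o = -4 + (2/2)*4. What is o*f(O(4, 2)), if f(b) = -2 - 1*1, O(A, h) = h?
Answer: 0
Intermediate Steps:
f(b) = -3 (f(b) = -2 - 1 = -3)
o = 0 (o = (-4 + (2/2)*4)/6 = (-4 + (2*(1/2))*4)/6 = (-4 + 1*4)/6 = (-4 + 4)/6 = (1/6)*0 = 0)
o*f(O(4, 2)) = 0*(-3) = 0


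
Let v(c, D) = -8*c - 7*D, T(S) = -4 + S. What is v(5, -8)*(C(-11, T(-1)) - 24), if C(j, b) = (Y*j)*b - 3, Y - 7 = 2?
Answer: 7488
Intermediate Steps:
Y = 9 (Y = 7 + 2 = 9)
C(j, b) = -3 + 9*b*j (C(j, b) = (9*j)*b - 3 = 9*b*j - 3 = -3 + 9*b*j)
v(5, -8)*(C(-11, T(-1)) - 24) = (-8*5 - 7*(-8))*((-3 + 9*(-4 - 1)*(-11)) - 24) = (-40 + 56)*((-3 + 9*(-5)*(-11)) - 24) = 16*((-3 + 495) - 24) = 16*(492 - 24) = 16*468 = 7488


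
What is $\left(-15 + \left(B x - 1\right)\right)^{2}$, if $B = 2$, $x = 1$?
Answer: $196$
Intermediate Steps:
$\left(-15 + \left(B x - 1\right)\right)^{2} = \left(-15 + \left(2 \cdot 1 - 1\right)\right)^{2} = \left(-15 + \left(2 - 1\right)\right)^{2} = \left(-15 + 1\right)^{2} = \left(-14\right)^{2} = 196$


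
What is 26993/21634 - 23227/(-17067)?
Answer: 963182449/369227478 ≈ 2.6086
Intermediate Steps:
26993/21634 - 23227/(-17067) = 26993*(1/21634) - 23227*(-1/17067) = 26993/21634 + 23227/17067 = 963182449/369227478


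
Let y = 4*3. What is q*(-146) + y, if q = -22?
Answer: 3224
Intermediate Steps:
y = 12
q*(-146) + y = -22*(-146) + 12 = 3212 + 12 = 3224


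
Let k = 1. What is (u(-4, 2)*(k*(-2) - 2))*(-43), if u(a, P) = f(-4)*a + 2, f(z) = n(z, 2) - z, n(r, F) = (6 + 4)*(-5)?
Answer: 31992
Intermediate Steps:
n(r, F) = -50 (n(r, F) = 10*(-5) = -50)
f(z) = -50 - z
u(a, P) = 2 - 46*a (u(a, P) = (-50 - 1*(-4))*a + 2 = (-50 + 4)*a + 2 = -46*a + 2 = 2 - 46*a)
(u(-4, 2)*(k*(-2) - 2))*(-43) = ((2 - 46*(-4))*(1*(-2) - 2))*(-43) = ((2 + 184)*(-2 - 2))*(-43) = (186*(-4))*(-43) = -744*(-43) = 31992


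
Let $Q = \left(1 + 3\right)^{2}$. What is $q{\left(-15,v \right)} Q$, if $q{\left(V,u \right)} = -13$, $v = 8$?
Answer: $-208$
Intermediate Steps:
$Q = 16$ ($Q = 4^{2} = 16$)
$q{\left(-15,v \right)} Q = \left(-13\right) 16 = -208$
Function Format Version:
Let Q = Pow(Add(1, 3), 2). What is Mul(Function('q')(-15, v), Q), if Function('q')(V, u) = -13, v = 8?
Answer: -208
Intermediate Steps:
Q = 16 (Q = Pow(4, 2) = 16)
Mul(Function('q')(-15, v), Q) = Mul(-13, 16) = -208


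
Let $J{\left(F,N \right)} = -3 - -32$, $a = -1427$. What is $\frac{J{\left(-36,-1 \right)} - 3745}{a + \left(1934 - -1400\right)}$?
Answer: $- \frac{3716}{1907} \approx -1.9486$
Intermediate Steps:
$J{\left(F,N \right)} = 29$ ($J{\left(F,N \right)} = -3 + 32 = 29$)
$\frac{J{\left(-36,-1 \right)} - 3745}{a + \left(1934 - -1400\right)} = \frac{29 - 3745}{-1427 + \left(1934 - -1400\right)} = - \frac{3716}{-1427 + \left(1934 + 1400\right)} = - \frac{3716}{-1427 + 3334} = - \frac{3716}{1907}$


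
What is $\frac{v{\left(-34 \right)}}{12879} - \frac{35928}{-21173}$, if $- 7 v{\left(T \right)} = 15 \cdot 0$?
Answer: $\frac{35928}{21173} \approx 1.6969$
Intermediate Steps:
$v{\left(T \right)} = 0$ ($v{\left(T \right)} = - \frac{15 \cdot 0}{7} = \left(- \frac{1}{7}\right) 0 = 0$)
$\frac{v{\left(-34 \right)}}{12879} - \frac{35928}{-21173} = \frac{0}{12879} - \frac{35928}{-21173} = 0 \cdot \frac{1}{12879} - - \frac{35928}{21173} = 0 + \frac{35928}{21173} = \frac{35928}{21173}$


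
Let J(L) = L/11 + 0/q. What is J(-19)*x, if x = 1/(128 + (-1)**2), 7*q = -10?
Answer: -19/1419 ≈ -0.013390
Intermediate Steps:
q = -10/7 (q = (1/7)*(-10) = -10/7 ≈ -1.4286)
J(L) = L/11 (J(L) = L/11 + 0/(-10/7) = L*(1/11) + 0*(-7/10) = L/11 + 0 = L/11)
x = 1/129 (x = 1/(128 + 1) = 1/129 ≈ 0.0077519)
J(-19)*x = ((1/11)*(-19))*(1/129) = -19/11*1/129 = -19/1419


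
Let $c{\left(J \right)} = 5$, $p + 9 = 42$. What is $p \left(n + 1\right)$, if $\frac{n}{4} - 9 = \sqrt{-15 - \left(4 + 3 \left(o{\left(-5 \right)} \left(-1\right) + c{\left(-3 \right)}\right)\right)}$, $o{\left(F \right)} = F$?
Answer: $1221 + 924 i \approx 1221.0 + 924.0 i$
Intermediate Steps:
$p = 33$ ($p = -9 + 42 = 33$)
$n = 36 + 28 i$ ($n = 36 + 4 \sqrt{-15 - \left(4 + 3 \left(\left(-5\right) \left(-1\right) + 5\right)\right)} = 36 + 4 \sqrt{-15 - \left(4 + 3 \left(5 + 5\right)\right)} = 36 + 4 \sqrt{-15 - 34} = 36 + 4 \sqrt{-49} = 36 + 4 \cdot 7 i = 36 + 28 i \approx 36.0 + 28.0 i$)
$p \left(n + 1\right) = 33 \left(\left(36 + 28 i\right) + 1\right) = 33 \left(37 + 28 i\right) = 1221 + 924 i$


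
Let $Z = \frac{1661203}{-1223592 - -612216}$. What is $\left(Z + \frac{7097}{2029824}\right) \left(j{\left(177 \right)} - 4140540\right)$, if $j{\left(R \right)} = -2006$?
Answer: $\frac{145317526852552175}{12926934144} \approx 1.1241 \cdot 10^{7}$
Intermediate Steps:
$Z = - \frac{1661203}{611376}$ ($Z = \frac{1661203}{-1223592 + 612216} = \frac{1661203}{-611376} = 1661203 \left(- \frac{1}{611376}\right) = - \frac{1661203}{611376} \approx -2.7172$)
$\left(Z + \frac{7097}{2029824}\right) \left(j{\left(177 \right)} - 4140540\right) = \left(- \frac{1661203}{611376} + \frac{7097}{2029824}\right) \left(-2006 - 4140540\right) = \left(- \frac{1661203}{611376} + 7097 \cdot \frac{1}{2029824}\right) \left(-4142546\right) = \left(- \frac{1661203}{611376} + \frac{7097}{2029824}\right) \left(-4142546\right) = \left(- \frac{70158557975}{25853868288}\right) \left(-4142546\right) = \frac{145317526852552175}{12926934144}$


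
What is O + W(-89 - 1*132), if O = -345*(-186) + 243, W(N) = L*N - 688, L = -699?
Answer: 218204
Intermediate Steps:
W(N) = -688 - 699*N (W(N) = -699*N - 688 = -688 - 699*N)
O = 64413 (O = 64170 + 243 = 64413)
O + W(-89 - 1*132) = 64413 + (-688 - 699*(-89 - 1*132)) = 64413 + (-688 - 699*(-89 - 132)) = 64413 + (-688 - 699*(-221)) = 64413 + (-688 + 154479) = 64413 + 153791 = 218204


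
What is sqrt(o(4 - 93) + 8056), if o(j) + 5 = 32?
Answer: sqrt(8083) ≈ 89.906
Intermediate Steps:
o(j) = 27 (o(j) = -5 + 32 = 27)
sqrt(o(4 - 93) + 8056) = sqrt(27 + 8056) = sqrt(8083)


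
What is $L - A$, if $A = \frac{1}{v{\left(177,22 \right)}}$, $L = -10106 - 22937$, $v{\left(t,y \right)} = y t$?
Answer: $- \frac{128669443}{3894} \approx -33043.0$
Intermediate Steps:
$v{\left(t,y \right)} = t y$
$L = -33043$
$A = \frac{1}{3894}$ ($A = \frac{1}{177 \cdot 22} = \frac{1}{3894} \approx 0.00025681$)
$L - A = -33043 - \frac{1}{3894} = - \frac{128669443}{3894}$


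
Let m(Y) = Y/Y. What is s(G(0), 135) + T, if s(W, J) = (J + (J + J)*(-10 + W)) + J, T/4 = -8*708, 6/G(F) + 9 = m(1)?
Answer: -50577/2 ≈ -25289.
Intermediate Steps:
m(Y) = 1
G(F) = -¾ (G(F) = 6/(-9 + 1) = 6/(-8) = 6*(-⅛) = -¾)
T = -22656 (T = 4*(-8*708) = 4*(-5664) = -22656)
s(W, J) = 2*J + 2*J*(-10 + W) (s(W, J) = (J + (2*J)*(-10 + W)) + J = (J + 2*J*(-10 + W)) + J = 2*J + 2*J*(-10 + W))
s(G(0), 135) + T = 2*135*(-9 - ¾) - 22656 = 2*135*(-39/4) - 22656 = -5265/2 - 22656 = -50577/2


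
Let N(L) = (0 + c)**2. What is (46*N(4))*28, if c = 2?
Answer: 5152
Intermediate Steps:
N(L) = 4 (N(L) = (0 + 2)**2 = 2**2 = 4)
(46*N(4))*28 = (46*4)*28 = 184*28 = 5152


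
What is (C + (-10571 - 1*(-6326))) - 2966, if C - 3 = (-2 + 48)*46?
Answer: -5092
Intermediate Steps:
C = 2119 (C = 3 + (-2 + 48)*46 = 3 + 46*46 = 3 + 2116 = 2119)
(C + (-10571 - 1*(-6326))) - 2966 = (2119 + (-10571 - 1*(-6326))) - 2966 = (2119 + (-10571 + 6326)) - 2966 = (2119 - 4245) - 2966 = -2126 - 2966 = -5092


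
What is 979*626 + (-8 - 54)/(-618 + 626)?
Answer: 2451385/4 ≈ 6.1285e+5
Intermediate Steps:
979*626 + (-8 - 54)/(-618 + 626) = 612854 - 62/8 = 612854 - 62*1/8 = 612854 - 31/4 = 2451385/4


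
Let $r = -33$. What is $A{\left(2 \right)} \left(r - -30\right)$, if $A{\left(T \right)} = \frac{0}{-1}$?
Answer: $0$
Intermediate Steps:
$A{\left(T \right)} = 0$ ($A{\left(T \right)} = 0 \left(-1\right) = 0$)
$A{\left(2 \right)} \left(r - -30\right) = 0 \left(-33 - -30\right) = 0 \left(-33 + 30\right) = 0 \left(-3\right) = 0$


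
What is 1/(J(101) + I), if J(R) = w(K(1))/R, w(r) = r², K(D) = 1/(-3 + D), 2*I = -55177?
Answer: -404/11145753 ≈ -3.6247e-5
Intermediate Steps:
I = -55177/2 (I = (½)*(-55177) = -55177/2 ≈ -27589.)
J(R) = 1/(4*R) (J(R) = (1/(-3 + 1))²/R = (1/(-2))²/R = (-½)²/R = 1/(4*R))
1/(J(101) + I) = 1/((¼)/101 - 55177/2) = 1/((¼)*(1/101) - 55177/2) = 1/(1/404 - 55177/2) = 1/(-11145753/404) = -404/11145753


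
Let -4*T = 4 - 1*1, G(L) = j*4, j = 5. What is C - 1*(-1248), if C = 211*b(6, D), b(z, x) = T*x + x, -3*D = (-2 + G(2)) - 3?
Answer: 3937/4 ≈ 984.25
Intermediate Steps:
G(L) = 20 (G(L) = 5*4 = 20)
T = -¾ (T = -(4 - 1*1)/4 = -(4 - 1)/4 = -¼*3 = -¾ ≈ -0.75000)
D = -5 (D = -((-2 + 20) - 3)/3 = -(18 - 3)/3 = -⅓*15 = -5)
b(z, x) = x/4 (b(z, x) = -3*x/4 + x = x/4)
C = -1055/4 (C = 211*((¼)*(-5)) = 211*(-5/4) = -1055/4 ≈ -263.75)
C - 1*(-1248) = -1055/4 - 1*(-1248) = -1055/4 + 1248 = 3937/4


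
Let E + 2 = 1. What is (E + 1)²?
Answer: 0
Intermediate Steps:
E = -1 (E = -2 + 1 = -1)
(E + 1)² = (-1 + 1)² = 0² = 0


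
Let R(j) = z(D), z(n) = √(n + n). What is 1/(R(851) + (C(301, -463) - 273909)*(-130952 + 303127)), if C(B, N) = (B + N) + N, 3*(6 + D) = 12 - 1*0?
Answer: -23633945725/1117126781064491551252 - I/1117126781064491551252 ≈ -2.1156e-11 - 8.9515e-22*I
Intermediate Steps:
D = -2 (D = -6 + (12 - 1*0)/3 = -6 + (12 + 0)/3 = -6 + (⅓)*12 = -6 + 4 = -2)
z(n) = √2*√n (z(n) = √(2*n) = √2*√n)
C(B, N) = B + 2*N
R(j) = 2*I (R(j) = √2*√(-2) = √2*(I*√2) = 2*I)
1/(R(851) + (C(301, -463) - 273909)*(-130952 + 303127)) = 1/(2*I + ((301 + 2*(-463)) - 273909)*(-130952 + 303127)) = 1/(2*I + ((301 - 926) - 273909)*172175) = 1/(2*I + (-625 - 273909)*172175) = 1/(2*I - 274534*172175) = 1/(2*I - 47267891450) = 1/(-47267891450 + 2*I) = (-47267891450 - 2*I)/2234253562128983102504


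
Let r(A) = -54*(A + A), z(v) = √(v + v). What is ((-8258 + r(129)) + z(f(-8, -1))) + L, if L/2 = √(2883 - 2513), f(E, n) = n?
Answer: -22190 + 2*√370 + I*√2 ≈ -22152.0 + 1.4142*I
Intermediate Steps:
z(v) = √2*√v (z(v) = √(2*v) = √2*√v)
r(A) = -108*A
L = 2*√370 (L = 2*√(2883 - 2513) = 2*√370 ≈ 38.471)
((-8258 + r(129)) + z(f(-8, -1))) + L = ((-8258 - 108*129) + √2*√(-1)) + 2*√370 = ((-8258 - 13932) + √2*I) + 2*√370 = (-22190 + I*√2) + 2*√370 = -22190 + 2*√370 + I*√2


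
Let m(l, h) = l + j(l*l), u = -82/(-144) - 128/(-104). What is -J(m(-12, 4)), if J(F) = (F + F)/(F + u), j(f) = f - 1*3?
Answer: -241488/122429 ≈ -1.9725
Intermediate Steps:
j(f) = -3 + f (j(f) = f - 3 = -3 + f)
u = 1685/936 (u = -82*(-1/144) - 128*(-1/104) = 41/72 + 16/13 = 1685/936 ≈ 1.8002)
m(l, h) = -3 + l + l² (m(l, h) = l + (-3 + l*l) = l + (-3 + l²) = -3 + l + l²)
J(F) = 2*F/(1685/936 + F) (J(F) = (F + F)/(F + 1685/936) = (2*F)/(1685/936 + F) = 2*F/(1685/936 + F))
-J(m(-12, 4)) = -1872*(-3 - 12 + (-12)²)/(1685 + 936*(-3 - 12 + (-12)²)) = -1872*(-3 - 12 + 144)/(1685 + 936*(-3 - 12 + 144)) = -1872*129/(1685 + 936*129) = -1872*129/(1685 + 120744) = -1872*129/122429 = -1*241488/122429 = -241488/122429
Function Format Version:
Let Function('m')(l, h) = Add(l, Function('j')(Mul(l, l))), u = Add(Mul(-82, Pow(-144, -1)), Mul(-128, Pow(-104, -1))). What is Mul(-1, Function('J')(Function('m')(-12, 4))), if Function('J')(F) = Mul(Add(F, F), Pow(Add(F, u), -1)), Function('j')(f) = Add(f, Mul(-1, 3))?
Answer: Rational(-241488, 122429) ≈ -1.9725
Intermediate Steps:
Function('j')(f) = Add(-3, f) (Function('j')(f) = Add(f, -3) = Add(-3, f))
u = Rational(1685, 936) (u = Add(Mul(-82, Rational(-1, 144)), Mul(-128, Rational(-1, 104))) = Add(Rational(41, 72), Rational(16, 13)) = Rational(1685, 936) ≈ 1.8002)
Function('m')(l, h) = Add(-3, l, Pow(l, 2)) (Function('m')(l, h) = Add(l, Add(-3, Mul(l, l))) = Add(l, Add(-3, Pow(l, 2))) = Add(-3, l, Pow(l, 2)))
Function('J')(F) = Mul(2, F, Pow(Add(Rational(1685, 936), F), -1)) (Function('J')(F) = Mul(Add(F, F), Pow(Add(F, Rational(1685, 936)), -1)) = Mul(Mul(2, F), Pow(Add(Rational(1685, 936), F), -1)) = Mul(2, F, Pow(Add(Rational(1685, 936), F), -1)))
Mul(-1, Function('J')(Function('m')(-12, 4))) = Mul(-1, Mul(1872, Add(-3, -12, Pow(-12, 2)), Pow(Add(1685, Mul(936, Add(-3, -12, Pow(-12, 2)))), -1))) = Mul(-1, Mul(1872, Add(-3, -12, 144), Pow(Add(1685, Mul(936, Add(-3, -12, 144))), -1))) = Mul(-1, Mul(1872, 129, Pow(Add(1685, Mul(936, 129)), -1))) = Mul(-1, Mul(1872, 129, Pow(Add(1685, 120744), -1))) = Mul(-1, Mul(1872, 129, Pow(122429, -1))) = Mul(-1, Mul(1872, 129, Rational(1, 122429))) = Mul(-1, Rational(241488, 122429)) = Rational(-241488, 122429)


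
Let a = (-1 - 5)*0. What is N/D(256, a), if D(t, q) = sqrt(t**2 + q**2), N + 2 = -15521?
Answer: -15523/256 ≈ -60.637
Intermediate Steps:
N = -15523 (N = -2 - 15521 = -15523)
a = 0 (a = -6*0 = 0)
D(t, q) = sqrt(q**2 + t**2)
N/D(256, a) = -15523/sqrt(0**2 + 256**2) = -15523/sqrt(0 + 65536) = -15523/(sqrt(65536)) = -15523/256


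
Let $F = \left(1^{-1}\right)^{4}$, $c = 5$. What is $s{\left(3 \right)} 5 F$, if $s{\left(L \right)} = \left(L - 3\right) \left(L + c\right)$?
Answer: $0$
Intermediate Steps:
$s{\left(L \right)} = \left(-3 + L\right) \left(5 + L\right)$ ($s{\left(L \right)} = \left(L - 3\right) \left(L + 5\right) = \left(-3 + L\right) \left(5 + L\right)$)
$F = 1$ ($F = 1^{4} = 1$)
$s{\left(3 \right)} 5 F = \left(-15 + 3^{2} + 2 \cdot 3\right) 5 \cdot 1 = \left(-15 + 9 + 6\right) 5 \cdot 1 = 0 \cdot 5 \cdot 1 = 0 \cdot 1 = 0$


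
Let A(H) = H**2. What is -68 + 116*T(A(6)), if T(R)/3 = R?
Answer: 12460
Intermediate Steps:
T(R) = 3*R
-68 + 116*T(A(6)) = -68 + 116*(3*6**2) = -68 + 116*(3*36) = -68 + 116*108 = -68 + 12528 = 12460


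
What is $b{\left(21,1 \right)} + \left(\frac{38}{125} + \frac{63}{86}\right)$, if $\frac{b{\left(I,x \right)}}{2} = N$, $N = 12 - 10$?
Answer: $\frac{54143}{10750} \approx 5.0366$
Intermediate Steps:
$N = 2$ ($N = 12 - 10 = 2$)
$b{\left(I,x \right)} = 4$ ($b{\left(I,x \right)} = 2 \cdot 2 = 4$)
$b{\left(21,1 \right)} + \left(\frac{38}{125} + \frac{63}{86}\right) = 4 + \left(\frac{38}{125} + \frac{63}{86}\right) = 4 + \frac{11143}{10750} = \frac{54143}{10750}$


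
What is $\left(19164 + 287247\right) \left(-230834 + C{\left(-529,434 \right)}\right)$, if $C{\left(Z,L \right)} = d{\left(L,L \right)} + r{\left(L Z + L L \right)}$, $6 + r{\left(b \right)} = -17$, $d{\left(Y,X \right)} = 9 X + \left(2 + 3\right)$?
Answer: $-69538750806$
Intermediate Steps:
$d{\left(Y,X \right)} = 5 + 9 X$ ($d{\left(Y,X \right)} = 9 X + 5 = 5 + 9 X$)
$r{\left(b \right)} = -23$ ($r{\left(b \right)} = -6 - 17 = -23$)
$C{\left(Z,L \right)} = -18 + 9 L$ ($C{\left(Z,L \right)} = \left(5 + 9 L\right) - 23 = -18 + 9 L$)
$\left(19164 + 287247\right) \left(-230834 + C{\left(-529,434 \right)}\right) = \left(19164 + 287247\right) \left(-230834 + \left(-18 + 9 \cdot 434\right)\right) = 306411 \left(-230834 + \left(-18 + 3906\right)\right) = 306411 \left(-230834 + 3888\right) = 306411 \left(-226946\right) = -69538750806$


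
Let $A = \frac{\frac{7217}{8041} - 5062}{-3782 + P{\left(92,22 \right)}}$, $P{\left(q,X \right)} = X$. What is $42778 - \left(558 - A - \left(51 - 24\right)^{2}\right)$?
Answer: $\frac{259713526833}{6046832} \approx 42950.0$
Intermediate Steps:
$A = \frac{8139265}{6046832}$ ($A = \frac{\frac{7217}{8041} - 5062}{-3782 + 22} = \frac{7217 \cdot \frac{1}{8041} - 5062}{-3760} = \left(\frac{7217}{8041} - 5062\right) \left(- \frac{1}{3760}\right) = \left(- \frac{40696325}{8041}\right) \left(- \frac{1}{3760}\right) = \frac{8139265}{6046832} \approx 1.346$)
$42778 - \left(558 - A - \left(51 - 24\right)^{2}\right) = 42778 - \left(\frac{3365992991}{6046832} - \left(51 - 24\right)^{2}\right) = 42778 + \left(\left(\frac{8139265}{6046832} + 27^{2}\right) - 558\right) = 42778 + \left(\left(\frac{8139265}{6046832} + 729\right) - 558\right) = 42778 + \left(\frac{4416279793}{6046832} - 558\right) = 42778 + \frac{1042147537}{6046832} = \frac{259713526833}{6046832}$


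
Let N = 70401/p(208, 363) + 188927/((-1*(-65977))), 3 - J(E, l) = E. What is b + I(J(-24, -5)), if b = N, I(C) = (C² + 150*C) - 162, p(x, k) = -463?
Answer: 136479745991/30547351 ≈ 4467.8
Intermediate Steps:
J(E, l) = 3 - E
I(C) = -162 + C² + 150*C
N = -4557373576/30547351 (N = 70401/(-463) + 188927/((-1*(-65977))) = 70401*(-1/463) + 188927/65977 = -70401/463 + 188927*(1/65977) = -70401/463 + 188927/65977 = -4557373576/30547351 ≈ -149.19)
b = -4557373576/30547351 ≈ -149.19
b + I(J(-24, -5)) = -4557373576/30547351 + (-162 + (3 - 1*(-24))² + 150*(3 - 1*(-24))) = -4557373576/30547351 + (-162 + (3 + 24)² + 150*(3 + 24)) = -4557373576/30547351 + (-162 + 27² + 150*27) = -4557373576/30547351 + (-162 + 729 + 4050) = -4557373576/30547351 + 4617 = 136479745991/30547351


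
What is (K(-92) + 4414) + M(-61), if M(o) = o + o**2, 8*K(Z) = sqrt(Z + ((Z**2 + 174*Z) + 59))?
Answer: 8074 + I*sqrt(7577)/8 ≈ 8074.0 + 10.881*I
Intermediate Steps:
K(Z) = sqrt(59 + Z**2 + 175*Z)/8 (K(Z) = sqrt(Z + ((Z**2 + 174*Z) + 59))/8 = sqrt(Z + (59 + Z**2 + 174*Z))/8 = sqrt(59 + Z**2 + 175*Z)/8)
(K(-92) + 4414) + M(-61) = (sqrt(59 + (-92)**2 + 175*(-92))/8 + 4414) - 61*(1 - 61) = (sqrt(59 + 8464 - 16100)/8 + 4414) - 61*(-60) = (sqrt(-7577)/8 + 4414) + 3660 = ((I*sqrt(7577))/8 + 4414) + 3660 = (I*sqrt(7577)/8 + 4414) + 3660 = (4414 + I*sqrt(7577)/8) + 3660 = 8074 + I*sqrt(7577)/8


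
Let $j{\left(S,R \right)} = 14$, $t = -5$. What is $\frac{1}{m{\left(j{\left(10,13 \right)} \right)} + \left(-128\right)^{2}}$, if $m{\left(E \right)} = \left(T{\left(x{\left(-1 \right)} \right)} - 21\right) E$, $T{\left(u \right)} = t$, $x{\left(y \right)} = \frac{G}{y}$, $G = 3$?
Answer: $\frac{1}{16020} \approx 6.2422 \cdot 10^{-5}$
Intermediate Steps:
$x{\left(y \right)} = \frac{3}{y}$
$T{\left(u \right)} = -5$
$m{\left(E \right)} = - 26 E$ ($m{\left(E \right)} = \left(-5 - 21\right) E = - 26 E$)
$\frac{1}{m{\left(j{\left(10,13 \right)} \right)} + \left(-128\right)^{2}} = \frac{1}{\left(-26\right) 14 + \left(-128\right)^{2}} = \frac{1}{-364 + 16384} = \frac{1}{16020}$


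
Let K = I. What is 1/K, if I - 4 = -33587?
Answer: -1/33583 ≈ -2.9777e-5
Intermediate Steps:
I = -33583 (I = 4 - 33587 = -33583)
K = -33583
1/K = 1/(-33583) = -1/33583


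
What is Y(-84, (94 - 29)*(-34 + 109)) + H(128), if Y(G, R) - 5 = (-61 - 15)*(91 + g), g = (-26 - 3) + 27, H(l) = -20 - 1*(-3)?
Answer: -6776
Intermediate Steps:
H(l) = -17 (H(l) = -20 + 3 = -17)
g = -2 (g = -29 + 27 = -2)
Y(G, R) = -6759 (Y(G, R) = 5 + (-61 - 15)*(91 - 2) = 5 - 76*89 = 5 - 6764 = -6759)
Y(-84, (94 - 29)*(-34 + 109)) + H(128) = -6759 - 17 = -6776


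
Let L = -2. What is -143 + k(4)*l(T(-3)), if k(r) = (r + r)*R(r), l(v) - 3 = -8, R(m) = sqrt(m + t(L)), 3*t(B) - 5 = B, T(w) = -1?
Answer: -143 - 40*sqrt(5) ≈ -232.44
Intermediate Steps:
t(B) = 5/3 + B/3
R(m) = sqrt(1 + m) (R(m) = sqrt(m + (5/3 + (1/3)*(-2))) = sqrt(m + (5/3 - 2/3)) = sqrt(m + 1) = sqrt(1 + m))
l(v) = -5 (l(v) = 3 - 8 = -5)
k(r) = 2*r*sqrt(1 + r) (k(r) = (r + r)*sqrt(1 + r) = (2*r)*sqrt(1 + r) = 2*r*sqrt(1 + r))
-143 + k(4)*l(T(-3)) = -143 + (2*4*sqrt(1 + 4))*(-5) = -143 + (2*4*sqrt(5))*(-5) = -143 + (8*sqrt(5))*(-5) = -143 - 40*sqrt(5)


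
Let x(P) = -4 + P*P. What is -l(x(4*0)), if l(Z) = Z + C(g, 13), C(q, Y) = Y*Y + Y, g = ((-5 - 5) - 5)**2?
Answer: -178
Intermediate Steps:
g = 225 (g = (-10 - 5)**2 = (-15)**2 = 225)
x(P) = -4 + P**2
C(q, Y) = Y + Y**2 (C(q, Y) = Y**2 + Y = Y + Y**2)
l(Z) = 182 + Z (l(Z) = Z + 13*(1 + 13) = Z + 13*14 = Z + 182 = 182 + Z)
-l(x(4*0)) = -(182 + (-4 + (4*0)**2)) = -(182 + (-4 + 0**2)) = -(182 + (-4 + 0)) = -(182 - 4) = -1*178 = -178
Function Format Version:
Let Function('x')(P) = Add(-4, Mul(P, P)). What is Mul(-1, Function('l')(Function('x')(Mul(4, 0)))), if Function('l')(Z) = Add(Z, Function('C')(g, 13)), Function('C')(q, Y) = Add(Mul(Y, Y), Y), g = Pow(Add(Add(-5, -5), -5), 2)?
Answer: -178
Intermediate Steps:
g = 225 (g = Pow(Add(-10, -5), 2) = Pow(-15, 2) = 225)
Function('x')(P) = Add(-4, Pow(P, 2))
Function('C')(q, Y) = Add(Y, Pow(Y, 2)) (Function('C')(q, Y) = Add(Pow(Y, 2), Y) = Add(Y, Pow(Y, 2)))
Function('l')(Z) = Add(182, Z) (Function('l')(Z) = Add(Z, Mul(13, Add(1, 13))) = Add(Z, Mul(13, 14)) = Add(Z, 182) = Add(182, Z))
Mul(-1, Function('l')(Function('x')(Mul(4, 0)))) = Mul(-1, Add(182, Add(-4, Pow(Mul(4, 0), 2)))) = Mul(-1, Add(182, Add(-4, Pow(0, 2)))) = Mul(-1, Add(182, Add(-4, 0))) = Mul(-1, Add(182, -4)) = Mul(-1, 178) = -178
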